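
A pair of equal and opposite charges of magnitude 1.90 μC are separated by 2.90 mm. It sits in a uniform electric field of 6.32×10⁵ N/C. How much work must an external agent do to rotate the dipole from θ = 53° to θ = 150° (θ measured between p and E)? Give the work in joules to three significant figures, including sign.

W ≈ 0.00511 J

Dipole moment p = qd = (1.90×10⁻⁶ C)(0.00290 m) = 5.51×10⁻⁹ C·m.
W_ext = ΔU = U(θ₂) − U(θ₁) = −pE cosθ₂ − (−pE cosθ₁) = pE(cosθ₁ − cosθ₂).
W = (5.51×10⁻⁹)(6.32×10⁵)·(cos53° − cos150°) = (0.003482)·(+1.4678) = 0.005111 J.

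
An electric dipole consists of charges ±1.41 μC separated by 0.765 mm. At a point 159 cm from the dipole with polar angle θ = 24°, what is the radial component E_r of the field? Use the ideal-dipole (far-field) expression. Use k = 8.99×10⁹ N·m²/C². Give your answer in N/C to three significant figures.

E_r ≈ 4.41 N/C

Dipole moment p = qd = (1.41×10⁻⁶ C)(7.65×10⁻⁴ m) = 1.079×10⁻⁹ C·m.
For a dipole, E_r = (2kp cosθ)/r³.
kp/r³ = (8.99×10⁹)(1.079×10⁻⁹)/(1.59)³ = 2.413 N/C.
E_r = 2·2.413·cos24° = 4.409 N/C.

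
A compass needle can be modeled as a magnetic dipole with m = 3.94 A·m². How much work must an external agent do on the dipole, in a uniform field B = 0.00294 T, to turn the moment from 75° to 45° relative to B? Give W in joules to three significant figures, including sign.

W_ext = ΔU = −mB cosθ₂ + mB cosθ₁ = mB(cosθ₁ − cosθ₂).
W = (3.94)(0.00294)·(cos75° − cos45°) = (0.01158)·(-0.4483) = -0.005193 J.

W ≈ -0.00519 J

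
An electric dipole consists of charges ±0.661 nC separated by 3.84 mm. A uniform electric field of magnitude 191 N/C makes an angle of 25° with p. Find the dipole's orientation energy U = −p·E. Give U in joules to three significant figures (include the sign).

Dipole moment p = qd = (6.61×10⁻¹⁰ C)(0.00384 m) = 2.538×10⁻¹² C·m.
U = −p·E = −pE cosθ.
U = −(2.538×10⁻¹²)(191)·cos25° = -4.393×10⁻¹⁰ J.

U ≈ -4.39×10⁻¹⁰ J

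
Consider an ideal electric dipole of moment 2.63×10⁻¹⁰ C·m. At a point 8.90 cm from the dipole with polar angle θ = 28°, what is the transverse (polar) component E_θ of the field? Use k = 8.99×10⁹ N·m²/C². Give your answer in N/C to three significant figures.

For a dipole, E_θ = (kp sinθ)/r³.
kp/r³ = (8.99×10⁹)(2.63×10⁻¹⁰)/(0.0890)³ = 3354 N/C.
E_θ = 3354·sin28° = 1575 N/C.

E_θ ≈ 1570 N/C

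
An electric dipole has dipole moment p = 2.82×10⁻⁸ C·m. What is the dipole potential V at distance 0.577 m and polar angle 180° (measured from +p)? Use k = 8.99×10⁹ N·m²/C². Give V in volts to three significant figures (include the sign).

The dipole potential is V = kp cosθ / r².
V = (8.99×10⁹)(2.82×10⁻⁸)·cos180° / (0.577)² = -761.5 V.

V ≈ -761 V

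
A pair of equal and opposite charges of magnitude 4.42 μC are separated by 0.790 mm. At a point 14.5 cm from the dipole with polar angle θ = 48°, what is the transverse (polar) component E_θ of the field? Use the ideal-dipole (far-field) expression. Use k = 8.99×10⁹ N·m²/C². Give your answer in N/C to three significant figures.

E_θ ≈ 7650 N/C

Dipole moment p = qd = (4.42×10⁻⁶ C)(7.90×10⁻⁴ m) = 3.492×10⁻⁹ C·m.
For a dipole, E_θ = (kp sinθ)/r³.
kp/r³ = (8.99×10⁹)(3.492×10⁻⁹)/(0.145)³ = 1.030×10⁴ N/C.
E_θ = 1.030×10⁴·sin48° = 7653 N/C.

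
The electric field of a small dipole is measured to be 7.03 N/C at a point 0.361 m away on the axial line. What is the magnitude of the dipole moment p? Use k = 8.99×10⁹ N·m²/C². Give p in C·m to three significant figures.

p ≈ 1.84×10⁻¹¹ C·m

On axis E = 2kp/r³, so p = Er³/(2k).
p = (7.03)·(0.361)³ / (2·8.99×10⁹) = 1.839×10⁻¹¹ C·m.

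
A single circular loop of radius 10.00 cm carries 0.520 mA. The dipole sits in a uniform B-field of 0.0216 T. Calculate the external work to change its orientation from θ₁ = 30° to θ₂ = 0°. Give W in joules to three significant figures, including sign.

Magnetic moment m = IA = Iπa² = (5.20×10⁻⁴)·π·(0.100)² = 1.634×10⁻⁵ A·m².
W_ext = ΔU = −mB cosθ₂ + mB cosθ₁ = mB(cosθ₁ − cosθ₂).
W = (1.634×10⁻⁵)(0.0216)·(cos30° − cos0°) = (3.529×10⁻⁷)·(-0.1340) = -4.729×10⁻⁸ J.

W ≈ -4.73×10⁻⁸ J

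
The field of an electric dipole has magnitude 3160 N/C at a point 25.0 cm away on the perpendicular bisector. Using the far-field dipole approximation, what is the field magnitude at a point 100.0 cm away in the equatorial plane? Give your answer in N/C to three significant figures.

E ≈ 49.4 N/C

Dipole fields scale as 1/r³ in the far field; the geometry is the same at both points.
E₂ = E₁ · (r₁/r₂)³ = 3160 · (25.0/100.0)³.
(r₁/r₂)³ = (0.25)³ = 0.01562.
E₂ ≈ 49.38 N/C.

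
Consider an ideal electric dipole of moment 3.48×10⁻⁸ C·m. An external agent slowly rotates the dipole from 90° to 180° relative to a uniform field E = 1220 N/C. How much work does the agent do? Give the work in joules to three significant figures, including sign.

W ≈ 4.25×10⁻⁵ J

W_ext = ΔU = U(θ₂) − U(θ₁) = −pE cosθ₂ − (−pE cosθ₁) = pE(cosθ₁ − cosθ₂).
W = (3.48×10⁻⁸)(1220)·(cos90° − cos180°) = (4.246×10⁻⁵)·(+1.0000) = 4.246×10⁻⁵ J.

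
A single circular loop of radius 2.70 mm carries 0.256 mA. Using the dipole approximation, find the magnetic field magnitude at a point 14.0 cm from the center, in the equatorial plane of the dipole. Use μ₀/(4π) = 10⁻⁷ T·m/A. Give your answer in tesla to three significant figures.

B ≈ 2.14×10⁻¹³ T

Magnetic moment m = IA = Iπa² = (2.56×10⁻⁴)·π·(0.00270)² = 5.863×10⁻⁹ A·m².
In the equatorial plane B = (μ₀/4π)·m/r³ (half the axial value).
B = (10⁻⁷)·(5.863×10⁻⁹) / (0.140)³ = 2.137×10⁻¹³ T.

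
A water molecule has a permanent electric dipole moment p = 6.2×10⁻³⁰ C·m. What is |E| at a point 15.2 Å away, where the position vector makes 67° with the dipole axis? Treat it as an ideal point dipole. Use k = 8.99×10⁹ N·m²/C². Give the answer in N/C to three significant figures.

E ≈ 1.92×10⁷ N/C

At angle θ the dipole field magnitude is E = (kp/r³)·√(1 + 3cos²θ).
kp/r³ = (8.99×10⁹)(6.20×10⁻³⁰) / (1.52×10⁻⁹)³ = 1.587×10⁷ N/C.
√(1 + 3cos²67°) = √(1 + 3·0.1527) = √1.4580 ≈ 1.2075.
E ≈ 1.587×10⁷ × 1.207 = 1.916×10⁷ N/C.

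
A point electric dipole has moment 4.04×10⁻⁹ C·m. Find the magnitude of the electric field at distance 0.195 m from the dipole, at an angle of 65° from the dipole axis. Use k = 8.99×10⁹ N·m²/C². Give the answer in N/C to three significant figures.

At angle θ the dipole field magnitude is E = (kp/r³)·√(1 + 3cos²θ).
kp/r³ = (8.99×10⁹)(4.04×10⁻⁹) / (0.195)³ = 4898 N/C.
√(1 + 3cos²65°) = √(1 + 3·0.1786) = √1.5358 ≈ 1.2393.
E ≈ 4898 × 1.239 = 6070 N/C.

E ≈ 6070 N/C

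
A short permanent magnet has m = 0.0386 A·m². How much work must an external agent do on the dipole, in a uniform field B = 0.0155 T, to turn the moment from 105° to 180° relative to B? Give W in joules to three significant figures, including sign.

W ≈ 4.43×10⁻⁴ J

W_ext = ΔU = −mB cosθ₂ + mB cosθ₁ = mB(cosθ₁ − cosθ₂).
W = (0.0386)(0.0155)·(cos105° − cos180°) = (5.983×10⁻⁴)·(+0.7412) = 4.434×10⁻⁴ J.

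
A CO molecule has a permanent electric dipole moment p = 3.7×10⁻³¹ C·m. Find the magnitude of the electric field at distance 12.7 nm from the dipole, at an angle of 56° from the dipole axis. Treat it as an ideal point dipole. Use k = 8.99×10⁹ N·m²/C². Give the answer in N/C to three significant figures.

E ≈ 2260 N/C

At angle θ the dipole field magnitude is E = (kp/r³)·√(1 + 3cos²θ).
kp/r³ = (8.99×10⁹)(3.70×10⁻³¹) / (1.27×10⁻⁸)³ = 1624 N/C.
√(1 + 3cos²56°) = √(1 + 3·0.3127) = √1.9381 ≈ 1.3922.
E ≈ 1624 × 1.392 = 2261 N/C.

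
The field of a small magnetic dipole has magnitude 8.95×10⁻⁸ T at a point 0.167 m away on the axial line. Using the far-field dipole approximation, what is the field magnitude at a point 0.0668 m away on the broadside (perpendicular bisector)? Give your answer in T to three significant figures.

Dipole fields scale as 1/r³ in the far field.
The axial field is twice the equatorial field at the same r, so the geometry factor is 1/2.
B₂ = B₁ · (1/2) · (r₁/r₂)³ = 8.95×10⁻⁸ · 0.5 · (0.167/0.0668)³.
(r₁/r₂)³ = (2.5)³ = 15.62.
B₂ ≈ 6.992×10⁻⁷ T.

B ≈ 6.99×10⁻⁷ T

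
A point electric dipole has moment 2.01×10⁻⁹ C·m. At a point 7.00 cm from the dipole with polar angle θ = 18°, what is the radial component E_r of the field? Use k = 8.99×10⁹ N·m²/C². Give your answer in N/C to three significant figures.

E_r ≈ 1.00×10⁵ N/C

For a dipole, E_r = (2kp cosθ)/r³.
kp/r³ = (8.99×10⁹)(2.01×10⁻⁹)/(0.0700)³ = 5.268×10⁴ N/C.
E_r = 2·5.268×10⁴·cos18° = 1.002×10⁵ N/C.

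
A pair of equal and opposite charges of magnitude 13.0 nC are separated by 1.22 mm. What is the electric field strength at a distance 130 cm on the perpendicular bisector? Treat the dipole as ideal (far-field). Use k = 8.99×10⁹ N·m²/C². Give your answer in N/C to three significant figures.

E ≈ 0.0649 N/C

Dipole moment p = qd = (1.30×10⁻⁸ C)(0.00122 m) = 1.586×10⁻¹¹ C·m.
In the equatorial plane E = kp/r³.
E = (8.99×10⁹)(1.586×10⁻¹¹) / (1.30)³ = 0.06490 N/C.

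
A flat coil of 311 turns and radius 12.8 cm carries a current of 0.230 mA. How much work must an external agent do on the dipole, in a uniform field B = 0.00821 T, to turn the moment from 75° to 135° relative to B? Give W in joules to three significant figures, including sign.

m = NIA = NIπa² = 311·(2.30×10⁻⁴)·π·(0.128)² = 0.003682 A·m².
W_ext = ΔU = −mB cosθ₂ + mB cosθ₁ = mB(cosθ₁ − cosθ₂).
W = (0.003682)(0.00821)·(cos75° − cos135°) = (3.023×10⁻⁵)·(+0.9659) = 2.920×10⁻⁵ J.

W ≈ 2.92×10⁻⁵ J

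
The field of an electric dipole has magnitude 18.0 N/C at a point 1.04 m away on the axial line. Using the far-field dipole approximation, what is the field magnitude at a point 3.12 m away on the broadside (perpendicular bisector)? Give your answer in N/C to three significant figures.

Dipole fields scale as 1/r³ in the far field.
The axial field is twice the equatorial field at the same r, so the geometry factor is 1/2.
E₂ = E₁ · (1/2) · (r₁/r₂)³ = 18.0 · 0.5 · (1.04/3.12)³.
(r₁/r₂)³ = (0.3333)³ = 0.03704.
E₂ ≈ 0.3333 N/C.

E ≈ 0.333 N/C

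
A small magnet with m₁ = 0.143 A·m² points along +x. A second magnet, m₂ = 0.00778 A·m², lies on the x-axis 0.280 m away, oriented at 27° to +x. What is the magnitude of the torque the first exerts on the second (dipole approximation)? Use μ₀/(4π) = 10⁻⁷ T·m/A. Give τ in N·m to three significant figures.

Dipole B is on the axis of dipole A, so B₁ there is axial: B₁ = (μ₀/4π)·2m₁/r³ along +x.
B₁ = 2(10⁻⁷)(0.143)/(0.280)³ = 1.303×10⁻⁶ T.
τ = m₂ B₁ sinθ.
τ = (0.00778)(1.303×10⁻⁶)·sin27° = 4.602×10⁻⁹ N·m.

τ ≈ 4.60×10⁻⁹ N·m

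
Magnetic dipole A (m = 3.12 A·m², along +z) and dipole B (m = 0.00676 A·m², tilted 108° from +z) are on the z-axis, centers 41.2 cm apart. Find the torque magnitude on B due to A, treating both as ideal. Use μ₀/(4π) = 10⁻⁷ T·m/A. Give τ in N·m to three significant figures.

Dipole B is on the axis of dipole A, so B₁ there is axial: B₁ = (μ₀/4π)·2m₁/r³ along +z.
B₁ = 2(10⁻⁷)(3.12)/(0.412)³ = 8.923×10⁻⁶ T.
τ = m₂ B₁ sinθ.
τ = (0.00676)(8.923×10⁻⁶)·sin108° = 5.736×10⁻⁸ N·m.

τ ≈ 5.74×10⁻⁸ N·m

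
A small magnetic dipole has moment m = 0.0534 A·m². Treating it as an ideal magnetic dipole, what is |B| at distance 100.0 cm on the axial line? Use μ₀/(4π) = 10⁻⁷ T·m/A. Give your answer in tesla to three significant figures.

On axis B = (μ₀/4π)·2m/r³.
B = 2·(10⁻⁷)·(0.0534) / (1.00)³ = 1.068×10⁻⁸ T.

B ≈ 1.07×10⁻⁸ T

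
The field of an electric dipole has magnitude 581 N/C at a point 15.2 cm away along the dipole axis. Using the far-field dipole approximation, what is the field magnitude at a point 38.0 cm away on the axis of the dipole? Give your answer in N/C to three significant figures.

E ≈ 37.2 N/C

Dipole fields scale as 1/r³ in the far field; the geometry is the same at both points.
E₂ = E₁ · (r₁/r₂)³ = 581 · (15.2/38.0)³.
(r₁/r₂)³ = (0.4)³ = 0.064.
E₂ ≈ 37.18 N/C.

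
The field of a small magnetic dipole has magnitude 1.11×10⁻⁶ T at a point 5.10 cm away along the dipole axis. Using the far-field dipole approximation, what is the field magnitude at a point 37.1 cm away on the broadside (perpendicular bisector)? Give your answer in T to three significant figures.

B ≈ 1.44×10⁻⁹ T

Dipole fields scale as 1/r³ in the far field.
The axial field is twice the equatorial field at the same r, so the geometry factor is 1/2.
B₂ = B₁ · (1/2) · (r₁/r₂)³ = 1.11×10⁻⁶ · 0.5 · (5.10/37.1)³.
(r₁/r₂)³ = (0.1375)³ = 0.002598.
B₂ ≈ 1.442×10⁻⁹ T.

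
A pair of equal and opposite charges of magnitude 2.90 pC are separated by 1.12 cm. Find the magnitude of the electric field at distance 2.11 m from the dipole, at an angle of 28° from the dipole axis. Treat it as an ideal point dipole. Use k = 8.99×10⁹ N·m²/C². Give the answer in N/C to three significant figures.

E ≈ 5.68×10⁻⁵ N/C

Dipole moment p = qd = (2.90×10⁻¹² C)(0.0112 m) = 3.248×10⁻¹⁴ C·m.
At angle θ the dipole field magnitude is E = (kp/r³)·√(1 + 3cos²θ).
kp/r³ = (8.99×10⁹)(3.248×10⁻¹⁴) / (2.11)³ = 3.108×10⁻⁵ N/C.
√(1 + 3cos²28°) = √(1 + 3·0.7796) = √3.3388 ≈ 1.8272.
E ≈ 3.108×10⁻⁵ × 1.827 = 5.680×10⁻⁵ N/C.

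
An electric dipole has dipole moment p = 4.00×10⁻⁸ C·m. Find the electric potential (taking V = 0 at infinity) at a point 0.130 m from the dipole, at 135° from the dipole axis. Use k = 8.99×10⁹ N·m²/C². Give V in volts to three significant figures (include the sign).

V ≈ -1.50×10⁴ V

The dipole potential is V = kp cosθ / r².
V = (8.99×10⁹)(4.00×10⁻⁸)·cos135° / (0.130)² = -1.505×10⁴ V.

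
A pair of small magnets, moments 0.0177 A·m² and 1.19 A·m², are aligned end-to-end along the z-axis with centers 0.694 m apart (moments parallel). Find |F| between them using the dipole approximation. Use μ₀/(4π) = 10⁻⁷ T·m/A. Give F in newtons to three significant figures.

F ≈ 5.45×10⁻⁸ N

On-axis B of dipole 1: B = (μ₀/4π)·2m₁/r³. Force on dipole 2: F = m₂·dB/dr.
dB/dr = −(μ₀/4π)·6m₁/r⁴, so |F| = (μ₀/4π)·6m₁m₂/r⁴.
F = 6(10⁻⁷)(0.0177)(1.19)/(0.694)⁴ = 5.448×10⁻⁸ N.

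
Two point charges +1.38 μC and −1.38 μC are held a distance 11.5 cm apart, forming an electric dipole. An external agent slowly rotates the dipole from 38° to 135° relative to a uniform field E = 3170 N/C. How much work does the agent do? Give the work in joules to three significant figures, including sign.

W ≈ 7.52×10⁻⁴ J

Dipole moment p = qd = (1.38×10⁻⁶ C)(0.115 m) = 1.587×10⁻⁷ C·m.
W_ext = ΔU = U(θ₂) − U(θ₁) = −pE cosθ₂ − (−pE cosθ₁) = pE(cosθ₁ − cosθ₂).
W = (1.587×10⁻⁷)(3170)·(cos38° − cos135°) = (5.031×10⁻⁴)·(+1.4951) = 7.522×10⁻⁴ J.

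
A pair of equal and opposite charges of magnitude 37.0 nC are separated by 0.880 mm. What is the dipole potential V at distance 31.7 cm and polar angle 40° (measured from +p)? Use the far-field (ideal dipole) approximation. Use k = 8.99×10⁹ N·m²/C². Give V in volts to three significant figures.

V ≈ 2.23 V

Dipole moment p = qd = (3.70×10⁻⁸ C)(8.80×10⁻⁴ m) = 3.256×10⁻¹¹ C·m.
The dipole potential is V = kp cosθ / r².
V = (8.99×10⁹)(3.256×10⁻¹¹)·cos40° / (0.317)² = 2.231 V.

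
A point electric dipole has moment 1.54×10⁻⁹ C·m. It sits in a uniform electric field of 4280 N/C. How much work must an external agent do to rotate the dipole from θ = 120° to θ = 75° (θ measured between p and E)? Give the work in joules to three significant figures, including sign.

W ≈ -5.00×10⁻⁶ J

W_ext = ΔU = U(θ₂) − U(θ₁) = −pE cosθ₂ − (−pE cosθ₁) = pE(cosθ₁ − cosθ₂).
W = (1.54×10⁻⁹)(4280)·(cos120° − cos75°) = (6.591×10⁻⁶)·(-0.7588) = -5.002×10⁻⁶ J.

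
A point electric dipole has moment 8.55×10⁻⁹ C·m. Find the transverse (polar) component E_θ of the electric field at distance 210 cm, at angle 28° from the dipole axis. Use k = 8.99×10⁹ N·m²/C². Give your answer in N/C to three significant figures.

For a dipole, E_θ = (kp sinθ)/r³.
kp/r³ = (8.99×10⁹)(8.55×10⁻⁹)/(2.10)³ = 8.300 N/C.
E_θ = 8.300·sin28° = 3.897 N/C.

E_θ ≈ 3.90 N/C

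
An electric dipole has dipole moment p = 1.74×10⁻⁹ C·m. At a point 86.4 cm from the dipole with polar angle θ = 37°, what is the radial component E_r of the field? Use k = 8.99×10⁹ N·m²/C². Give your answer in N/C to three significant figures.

For a dipole, E_r = (2kp cosθ)/r³.
kp/r³ = (8.99×10⁹)(1.74×10⁻⁹)/(0.864)³ = 24.25 N/C.
E_r = 2·24.25·cos37° = 38.74 N/C.

E_r ≈ 38.7 N/C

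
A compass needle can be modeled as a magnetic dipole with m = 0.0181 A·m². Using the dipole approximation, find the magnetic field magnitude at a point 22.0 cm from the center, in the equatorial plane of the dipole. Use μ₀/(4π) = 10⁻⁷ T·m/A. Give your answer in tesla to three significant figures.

B ≈ 1.70×10⁻⁷ T

In the equatorial plane B = (μ₀/4π)·m/r³ (half the axial value).
B = (10⁻⁷)·(0.0181) / (0.220)³ = 1.700×10⁻⁷ T.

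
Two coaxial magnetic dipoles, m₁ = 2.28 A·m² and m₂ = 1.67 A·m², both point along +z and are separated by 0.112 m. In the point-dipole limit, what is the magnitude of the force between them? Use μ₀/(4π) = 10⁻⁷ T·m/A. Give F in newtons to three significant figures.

F ≈ 0.0145 N

On-axis B of dipole 1: B = (μ₀/4π)·2m₁/r³. Force on dipole 2: F = m₂·dB/dr.
dB/dr = −(μ₀/4π)·6m₁/r⁴, so |F| = (μ₀/4π)·6m₁m₂/r⁴.
F = 6(10⁻⁷)(2.28)(1.67)/(0.112)⁴ = 0.01452 N.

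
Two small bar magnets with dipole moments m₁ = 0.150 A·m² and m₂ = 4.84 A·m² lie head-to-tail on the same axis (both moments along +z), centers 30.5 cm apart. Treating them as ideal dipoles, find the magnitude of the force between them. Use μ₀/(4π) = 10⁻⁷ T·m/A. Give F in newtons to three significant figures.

F ≈ 5.03×10⁻⁵ N

On-axis B of dipole 1: B = (μ₀/4π)·2m₁/r³. Force on dipole 2: F = m₂·dB/dr.
dB/dr = −(μ₀/4π)·6m₁/r⁴, so |F| = (μ₀/4π)·6m₁m₂/r⁴.
F = 6(10⁻⁷)(0.150)(4.84)/(0.305)⁴ = 5.034×10⁻⁵ N.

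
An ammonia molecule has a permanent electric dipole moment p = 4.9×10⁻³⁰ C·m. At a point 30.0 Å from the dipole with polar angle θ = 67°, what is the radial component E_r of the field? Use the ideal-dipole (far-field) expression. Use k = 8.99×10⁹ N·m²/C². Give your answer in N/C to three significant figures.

For a dipole, E_r = (2kp cosθ)/r³.
kp/r³ = (8.99×10⁹)(4.90×10⁻³⁰)/(3.00×10⁻⁹)³ = 1.632×10⁶ N/C.
E_r = 2·1.632×10⁶·cos67° = 1.275×10⁶ N/C.

E_r ≈ 1.27×10⁶ N/C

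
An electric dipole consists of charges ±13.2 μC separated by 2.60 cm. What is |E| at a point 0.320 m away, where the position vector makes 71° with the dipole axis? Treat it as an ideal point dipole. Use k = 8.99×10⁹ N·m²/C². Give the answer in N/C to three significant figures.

E ≈ 1.08×10⁵ N/C

Dipole moment p = qd = (1.32×10⁻⁵ C)(0.0260 m) = 3.432×10⁻⁷ C·m.
At angle θ the dipole field magnitude is E = (kp/r³)·√(1 + 3cos²θ).
kp/r³ = (8.99×10⁹)(3.432×10⁻⁷) / (0.320)³ = 9.416×10⁴ N/C.
√(1 + 3cos²71°) = √(1 + 3·0.1060) = √1.3180 ≈ 1.1480.
E ≈ 9.416×10⁴ × 1.148 = 1.081×10⁵ N/C.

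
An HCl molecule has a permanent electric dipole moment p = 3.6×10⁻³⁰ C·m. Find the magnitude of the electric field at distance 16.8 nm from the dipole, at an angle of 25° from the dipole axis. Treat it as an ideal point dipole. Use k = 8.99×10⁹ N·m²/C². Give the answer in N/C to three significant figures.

At angle θ the dipole field magnitude is E = (kp/r³)·√(1 + 3cos²θ).
kp/r³ = (8.99×10⁹)(3.60×10⁻³⁰) / (1.68×10⁻⁸)³ = 6825 N/C.
√(1 + 3cos²25°) = √(1 + 3·0.8214) = √3.4642 ≈ 1.8612.
E ≈ 6825 × 1.861 = 1.270×10⁴ N/C.

E ≈ 1.27×10⁴ N/C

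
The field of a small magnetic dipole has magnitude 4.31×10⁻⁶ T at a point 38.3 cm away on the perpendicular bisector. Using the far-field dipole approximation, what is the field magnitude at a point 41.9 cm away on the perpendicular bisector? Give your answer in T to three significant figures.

B ≈ 3.29×10⁻⁶ T

Dipole fields scale as 1/r³ in the far field; the geometry is the same at both points.
B₂ = B₁ · (r₁/r₂)³ = 4.31×10⁻⁶ · (38.3/41.9)³.
(r₁/r₂)³ = (0.9141)³ = 0.7638.
B₂ ≈ 3.292×10⁻⁶ T.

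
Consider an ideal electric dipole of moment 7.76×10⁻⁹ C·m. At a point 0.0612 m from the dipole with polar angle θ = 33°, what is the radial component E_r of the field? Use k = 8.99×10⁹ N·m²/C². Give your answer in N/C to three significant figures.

E_r ≈ 5.10×10⁵ N/C

For a dipole, E_r = (2kp cosθ)/r³.
kp/r³ = (8.99×10⁹)(7.76×10⁻⁹)/(0.0612)³ = 3.043×10⁵ N/C.
E_r = 2·3.043×10⁵·cos33° = 5.105×10⁵ N/C.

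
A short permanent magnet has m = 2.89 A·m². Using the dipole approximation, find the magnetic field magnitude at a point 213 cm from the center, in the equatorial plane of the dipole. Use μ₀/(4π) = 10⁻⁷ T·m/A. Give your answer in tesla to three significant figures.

In the equatorial plane B = (μ₀/4π)·m/r³ (half the axial value).
B = (10⁻⁷)·(2.89) / (2.13)³ = 2.991×10⁻⁸ T.

B ≈ 2.99×10⁻⁸ T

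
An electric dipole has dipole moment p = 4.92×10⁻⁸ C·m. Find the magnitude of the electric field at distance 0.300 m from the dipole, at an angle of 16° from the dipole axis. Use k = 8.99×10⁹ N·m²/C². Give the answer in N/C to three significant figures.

At angle θ the dipole field magnitude is E = (kp/r³)·√(1 + 3cos²θ).
kp/r³ = (8.99×10⁹)(4.92×10⁻⁸) / (0.300)³ = 1.638×10⁴ N/C.
√(1 + 3cos²16°) = √(1 + 3·0.9240) = √3.7721 ≈ 1.9422.
E ≈ 1.638×10⁴ × 1.942 = 3.182×10⁴ N/C.

E ≈ 3.18×10⁴ N/C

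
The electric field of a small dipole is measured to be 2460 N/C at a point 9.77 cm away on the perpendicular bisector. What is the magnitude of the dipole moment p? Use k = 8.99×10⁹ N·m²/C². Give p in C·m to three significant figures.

In the equatorial plane E = kp/r³, so p = Er³/(k).
p = (2460)·(0.0977)³ / (8.99×10⁹) = 2.552×10⁻¹⁰ C·m.

p ≈ 2.55×10⁻¹⁰ C·m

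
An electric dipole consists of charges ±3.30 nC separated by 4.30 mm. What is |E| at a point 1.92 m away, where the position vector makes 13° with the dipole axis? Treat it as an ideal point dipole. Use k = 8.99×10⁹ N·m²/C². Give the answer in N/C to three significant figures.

Dipole moment p = qd = (3.30×10⁻⁹ C)(0.00430 m) = 1.419×10⁻¹¹ C·m.
At angle θ the dipole field magnitude is E = (kp/r³)·√(1 + 3cos²θ).
kp/r³ = (8.99×10⁹)(1.419×10⁻¹¹) / (1.92)³ = 0.01802 N/C.
√(1 + 3cos²13°) = √(1 + 3·0.9494) = √3.8482 ≈ 1.9617.
E ≈ 0.01802 × 1.962 = 0.03536 N/C.

E ≈ 0.0354 N/C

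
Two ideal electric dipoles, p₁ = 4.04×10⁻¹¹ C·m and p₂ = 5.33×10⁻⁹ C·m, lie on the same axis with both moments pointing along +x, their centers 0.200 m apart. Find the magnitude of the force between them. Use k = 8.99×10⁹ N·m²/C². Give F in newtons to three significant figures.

F ≈ 7.26×10⁻⁶ N

On-axis field of dipole 1 at distance r: E = 2kp₁/r³. Force on dipole 2 is F = p₂·dE/dr (gradient along axis).
dE/dr = −6kp₁/r⁴, so |F| = 6kp₁p₂/r⁴ (attractive for aligned moments).
F = 6(8.99×10⁹)(4.04×10⁻¹¹)(5.33×10⁻⁹)/(0.200)⁴ = 7.259×10⁻⁶ N.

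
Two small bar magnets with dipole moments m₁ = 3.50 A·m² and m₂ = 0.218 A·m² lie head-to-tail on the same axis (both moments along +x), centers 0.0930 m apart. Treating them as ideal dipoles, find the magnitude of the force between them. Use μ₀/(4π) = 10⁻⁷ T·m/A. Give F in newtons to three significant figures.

F ≈ 0.00612 N

On-axis B of dipole 1: B = (μ₀/4π)·2m₁/r³. Force on dipole 2: F = m₂·dB/dr.
dB/dr = −(μ₀/4π)·6m₁/r⁴, so |F| = (μ₀/4π)·6m₁m₂/r⁴.
F = 6(10⁻⁷)(3.50)(0.218)/(0.0930)⁴ = 0.006120 N.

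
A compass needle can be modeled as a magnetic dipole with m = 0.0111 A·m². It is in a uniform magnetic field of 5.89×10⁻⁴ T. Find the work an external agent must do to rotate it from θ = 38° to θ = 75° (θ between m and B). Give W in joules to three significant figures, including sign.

W ≈ 3.46×10⁻⁶ J

W_ext = ΔU = −mB cosθ₂ + mB cosθ₁ = mB(cosθ₁ − cosθ₂).
W = (0.0111)(5.89×10⁻⁴)·(cos38° − cos75°) = (6.538×10⁻⁶)·(+0.5292) = 3.460×10⁻⁶ J.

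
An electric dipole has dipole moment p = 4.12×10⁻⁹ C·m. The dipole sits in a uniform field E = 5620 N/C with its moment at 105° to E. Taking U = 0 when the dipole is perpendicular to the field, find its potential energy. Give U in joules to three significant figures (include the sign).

U = −p·E = −pE cosθ.
U = −(4.12×10⁻⁹)(5620)·cos105° = 5.993×10⁻⁶ J.

U ≈ 5.99×10⁻⁶ J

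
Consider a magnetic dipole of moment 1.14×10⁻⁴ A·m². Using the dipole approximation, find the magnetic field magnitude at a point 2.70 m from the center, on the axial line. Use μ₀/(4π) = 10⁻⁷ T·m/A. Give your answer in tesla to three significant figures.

On axis B = (μ₀/4π)·2m/r³.
B = 2·(10⁻⁷)·(1.14×10⁻⁴) / (2.70)³ = 1.158×10⁻¹² T.

B ≈ 1.16×10⁻¹² T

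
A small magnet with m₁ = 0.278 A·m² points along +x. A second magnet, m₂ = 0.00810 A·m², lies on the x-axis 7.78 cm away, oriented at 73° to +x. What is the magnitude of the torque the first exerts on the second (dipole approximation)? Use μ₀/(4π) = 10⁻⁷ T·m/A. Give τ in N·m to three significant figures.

Dipole B is on the axis of dipole A, so B₁ there is axial: B₁ = (μ₀/4π)·2m₁/r³ along +x.
B₁ = 2(10⁻⁷)(0.278)/(0.0778)³ = 1.181×10⁻⁴ T.
τ = m₂ B₁ sinθ.
τ = (0.00810)(1.181×10⁻⁴)·sin73° = 9.146×10⁻⁷ N·m.

τ ≈ 9.15×10⁻⁷ N·m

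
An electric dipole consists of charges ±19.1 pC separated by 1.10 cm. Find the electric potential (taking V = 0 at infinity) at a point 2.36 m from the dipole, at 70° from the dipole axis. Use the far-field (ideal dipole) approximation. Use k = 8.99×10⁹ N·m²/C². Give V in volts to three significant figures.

Dipole moment p = qd = (1.91×10⁻¹¹ C)(0.0110 m) = 2.101×10⁻¹³ C·m.
The dipole potential is V = kp cosθ / r².
V = (8.99×10⁹)(2.101×10⁻¹³)·cos70° / (2.36)² = 1.160×10⁻⁴ V.

V ≈ 1.16×10⁻⁴ V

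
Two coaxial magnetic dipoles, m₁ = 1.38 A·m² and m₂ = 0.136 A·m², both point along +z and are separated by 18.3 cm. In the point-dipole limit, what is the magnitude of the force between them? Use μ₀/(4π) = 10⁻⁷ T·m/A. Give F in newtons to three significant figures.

On-axis B of dipole 1: B = (μ₀/4π)·2m₁/r³. Force on dipole 2: F = m₂·dB/dr.
dB/dr = −(μ₀/4π)·6m₁/r⁴, so |F| = (μ₀/4π)·6m₁m₂/r⁴.
F = 6(10⁻⁷)(1.38)(0.136)/(0.183)⁴ = 1.004×10⁻⁴ N.

F ≈ 1.00×10⁻⁴ N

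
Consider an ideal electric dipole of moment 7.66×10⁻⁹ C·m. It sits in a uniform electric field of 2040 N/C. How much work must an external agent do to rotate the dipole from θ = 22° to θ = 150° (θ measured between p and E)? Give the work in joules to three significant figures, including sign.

W ≈ 2.80×10⁻⁵ J

W_ext = ΔU = U(θ₂) − U(θ₁) = −pE cosθ₂ − (−pE cosθ₁) = pE(cosθ₁ − cosθ₂).
W = (7.66×10⁻⁹)(2040)·(cos22° − cos150°) = (1.563×10⁻⁵)·(+1.7932) = 2.802×10⁻⁵ J.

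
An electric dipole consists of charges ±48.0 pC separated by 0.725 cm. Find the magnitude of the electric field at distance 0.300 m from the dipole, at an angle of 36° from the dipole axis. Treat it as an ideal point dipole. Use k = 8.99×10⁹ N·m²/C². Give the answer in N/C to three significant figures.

Dipole moment p = qd = (4.80×10⁻¹¹ C)(0.00725 m) = 3.48×10⁻¹³ C·m.
At angle θ the dipole field magnitude is E = (kp/r³)·√(1 + 3cos²θ).
kp/r³ = (8.99×10⁹)(3.48×10⁻¹³) / (0.300)³ = 0.1159 N/C.
√(1 + 3cos²36°) = √(1 + 3·0.6545) = √2.9635 ≈ 1.7215.
E ≈ 0.1159 × 1.721 = 0.1995 N/C.

E ≈ 0.199 N/C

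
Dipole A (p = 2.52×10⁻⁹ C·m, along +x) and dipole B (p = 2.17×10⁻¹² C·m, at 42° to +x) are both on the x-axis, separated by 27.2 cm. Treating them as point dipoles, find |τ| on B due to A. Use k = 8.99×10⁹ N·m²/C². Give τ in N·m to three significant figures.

τ ≈ 3.27×10⁻⁹ N·m

The second dipole sits on the axis of the first, so the field there is axial: E₁ = 2kp₁/r³ along +x.
E₁ = 2(8.99×10⁹)(2.52×10⁻⁹)/(0.272)³ = 2252 N/C.
Torque on the second dipole: τ = p₂ E₁ sinθ.
τ = (2.17×10⁻¹²)(2252)·sin42° = 3.269×10⁻⁹ N·m.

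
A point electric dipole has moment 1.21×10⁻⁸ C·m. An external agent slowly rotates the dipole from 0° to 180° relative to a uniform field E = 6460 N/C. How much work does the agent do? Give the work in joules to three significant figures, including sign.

W_ext = ΔU = U(θ₂) − U(θ₁) = −pE cosθ₂ − (−pE cosθ₁) = pE(cosθ₁ − cosθ₂).
W = (1.21×10⁻⁸)(6460)·(cos0° − cos180°) = (7.817×10⁻⁵)·(+2.0000) = 1.563×10⁻⁴ J.

W ≈ 1.56×10⁻⁴ J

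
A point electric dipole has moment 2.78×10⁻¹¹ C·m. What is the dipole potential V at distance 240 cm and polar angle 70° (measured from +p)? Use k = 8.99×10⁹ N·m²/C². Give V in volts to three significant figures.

V ≈ 0.0148 V

The dipole potential is V = kp cosθ / r².
V = (8.99×10⁹)(2.78×10⁻¹¹)·cos70° / (2.40)² = 0.01484 V.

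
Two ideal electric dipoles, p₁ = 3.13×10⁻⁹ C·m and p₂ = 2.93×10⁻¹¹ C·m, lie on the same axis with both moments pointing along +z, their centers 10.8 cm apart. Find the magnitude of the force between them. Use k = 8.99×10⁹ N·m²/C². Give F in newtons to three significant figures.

On-axis field of dipole 1 at distance r: E = 2kp₁/r³. Force on dipole 2 is F = p₂·dE/dr (gradient along axis).
dE/dr = −6kp₁/r⁴, so |F| = 6kp₁p₂/r⁴ (attractive for aligned moments).
F = 6(8.99×10⁹)(3.13×10⁻⁹)(2.93×10⁻¹¹)/(0.108)⁴ = 3.636×10⁻⁵ N.

F ≈ 3.64×10⁻⁵ N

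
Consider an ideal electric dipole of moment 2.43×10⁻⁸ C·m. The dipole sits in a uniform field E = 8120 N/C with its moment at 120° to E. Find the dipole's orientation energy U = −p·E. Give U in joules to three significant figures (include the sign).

U = −p·E = −pE cosθ.
U = −(2.43×10⁻⁸)(8120)·cos120° = 9.866×10⁻⁵ J.

U ≈ 9.87×10⁻⁵ J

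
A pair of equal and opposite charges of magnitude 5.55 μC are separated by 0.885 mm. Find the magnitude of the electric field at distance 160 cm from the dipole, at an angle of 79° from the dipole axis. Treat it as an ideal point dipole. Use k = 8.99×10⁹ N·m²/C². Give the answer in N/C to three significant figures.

E ≈ 11.4 N/C

Dipole moment p = qd = (5.55×10⁻⁶ C)(8.85×10⁻⁴ m) = 4.912×10⁻⁹ C·m.
At angle θ the dipole field magnitude is E = (kp/r³)·√(1 + 3cos²θ).
kp/r³ = (8.99×10⁹)(4.912×10⁻⁹) / (1.60)³ = 10.78 N/C.
√(1 + 3cos²79°) = √(1 + 3·0.0364) = √1.1092 ≈ 1.0532.
E ≈ 10.78 × 1.053 = 11.35 N/C.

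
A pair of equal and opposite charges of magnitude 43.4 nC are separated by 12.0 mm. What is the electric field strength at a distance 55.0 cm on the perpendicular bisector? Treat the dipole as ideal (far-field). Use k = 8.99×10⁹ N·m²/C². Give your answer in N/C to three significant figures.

Dipole moment p = qd = (4.34×10⁻⁸ C)(0.0120 m) = 5.208×10⁻¹⁰ C·m.
In the equatorial plane E = kp/r³.
E = (8.99×10⁹)(5.208×10⁻¹⁰) / (0.550)³ = 28.14 N/C.

E ≈ 28.1 N/C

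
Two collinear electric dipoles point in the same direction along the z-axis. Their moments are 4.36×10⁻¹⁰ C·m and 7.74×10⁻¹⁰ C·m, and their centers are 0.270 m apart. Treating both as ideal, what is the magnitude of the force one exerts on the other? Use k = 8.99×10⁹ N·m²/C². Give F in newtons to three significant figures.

F ≈ 3.43×10⁻⁶ N

On-axis field of dipole 1 at distance r: E = 2kp₁/r³. Force on dipole 2 is F = p₂·dE/dr (gradient along axis).
dE/dr = −6kp₁/r⁴, so |F| = 6kp₁p₂/r⁴ (attractive for aligned moments).
F = 6(8.99×10⁹)(4.36×10⁻¹⁰)(7.74×10⁻¹⁰)/(0.270)⁴ = 3.425×10⁻⁶ N.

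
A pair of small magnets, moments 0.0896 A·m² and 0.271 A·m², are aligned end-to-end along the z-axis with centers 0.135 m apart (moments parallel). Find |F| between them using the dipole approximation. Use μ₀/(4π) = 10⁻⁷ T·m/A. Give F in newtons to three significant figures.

On-axis B of dipole 1: B = (μ₀/4π)·2m₁/r³. Force on dipole 2: F = m₂·dB/dr.
dB/dr = −(μ₀/4π)·6m₁/r⁴, so |F| = (μ₀/4π)·6m₁m₂/r⁴.
F = 6(10⁻⁷)(0.0896)(0.271)/(0.135)⁴ = 4.386×10⁻⁵ N.

F ≈ 4.39×10⁻⁵ N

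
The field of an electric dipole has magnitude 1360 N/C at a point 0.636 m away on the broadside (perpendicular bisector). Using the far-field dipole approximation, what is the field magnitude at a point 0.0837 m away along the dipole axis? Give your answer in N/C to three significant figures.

E ≈ 1.19×10⁶ N/C

Dipole fields scale as 1/r³ in the far field.
The axial field is twice the equatorial field at the same r, so the geometry factor is 2/1.
E₂ = E₁ · (2/1) · (r₁/r₂)³ = 1360 · 2 · (0.636/0.0837)³.
(r₁/r₂)³ = (7.599)³ = 438.7.
E₂ ≈ 1.193×10⁶ N/C.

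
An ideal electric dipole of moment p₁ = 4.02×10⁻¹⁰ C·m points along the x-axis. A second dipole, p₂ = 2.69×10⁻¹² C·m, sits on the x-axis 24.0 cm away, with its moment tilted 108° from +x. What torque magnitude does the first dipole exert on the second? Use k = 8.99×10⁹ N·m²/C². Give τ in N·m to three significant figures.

The second dipole sits on the axis of the first, so the field there is axial: E₁ = 2kp₁/r³ along +x.
E₁ = 2(8.99×10⁹)(4.02×10⁻¹⁰)/(0.240)³ = 522.9 N/C.
Torque on the second dipole: τ = p₂ E₁ sinθ.
τ = (2.69×10⁻¹²)(522.9)·sin108° = 1.338×10⁻⁹ N·m.

τ ≈ 1.34×10⁻⁹ N·m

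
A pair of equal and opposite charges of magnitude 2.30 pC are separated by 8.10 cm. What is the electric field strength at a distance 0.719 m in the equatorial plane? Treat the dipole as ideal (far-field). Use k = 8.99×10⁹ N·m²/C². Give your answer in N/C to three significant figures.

E ≈ 0.00451 N/C

Dipole moment p = qd = (2.30×10⁻¹² C)(0.0810 m) = 1.863×10⁻¹³ C·m.
In the equatorial plane E = kp/r³.
E = (8.99×10⁹)(1.863×10⁻¹³) / (0.719)³ = 0.004506 N/C.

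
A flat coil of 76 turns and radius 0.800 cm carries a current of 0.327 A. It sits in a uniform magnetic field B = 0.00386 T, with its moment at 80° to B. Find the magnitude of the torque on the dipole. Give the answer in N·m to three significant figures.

m = NIA = NIπa² = 76·(0.327)·π·(0.00800)² = 0.004997 A·m².
Torque on a magnetic dipole: τ = mB sinθ.
τ = (0.004997)(0.00386)·sin80° = 1.900×10⁻⁵ N·m.

τ ≈ 1.90×10⁻⁵ N·m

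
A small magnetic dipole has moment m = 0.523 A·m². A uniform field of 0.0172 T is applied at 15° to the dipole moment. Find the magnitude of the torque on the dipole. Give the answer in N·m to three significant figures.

Torque on a magnetic dipole: τ = mB sinθ.
τ = (0.523)(0.0172)·sin15° = 0.002328 N·m.

τ ≈ 0.00233 N·m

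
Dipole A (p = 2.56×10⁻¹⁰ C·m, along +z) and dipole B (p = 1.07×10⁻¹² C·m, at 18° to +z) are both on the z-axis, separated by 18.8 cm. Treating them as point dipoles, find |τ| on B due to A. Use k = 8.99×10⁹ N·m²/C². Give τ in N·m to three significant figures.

The second dipole sits on the axis of the first, so the field there is axial: E₁ = 2kp₁/r³ along +z.
E₁ = 2(8.99×10⁹)(2.56×10⁻¹⁰)/(0.188)³ = 692.7 N/C.
Torque on the second dipole: τ = p₂ E₁ sinθ.
τ = (1.07×10⁻¹²)(692.7)·sin18° = 2.290×10⁻¹⁰ N·m.

τ ≈ 2.29×10⁻¹⁰ N·m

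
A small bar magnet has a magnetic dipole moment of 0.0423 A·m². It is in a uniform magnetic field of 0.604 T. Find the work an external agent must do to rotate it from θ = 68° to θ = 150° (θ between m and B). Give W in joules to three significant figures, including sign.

W ≈ 0.0317 J

W_ext = ΔU = −mB cosθ₂ + mB cosθ₁ = mB(cosθ₁ − cosθ₂).
W = (0.0423)(0.604)·(cos68° − cos150°) = (0.02555)·(+1.2406) = 0.03170 J.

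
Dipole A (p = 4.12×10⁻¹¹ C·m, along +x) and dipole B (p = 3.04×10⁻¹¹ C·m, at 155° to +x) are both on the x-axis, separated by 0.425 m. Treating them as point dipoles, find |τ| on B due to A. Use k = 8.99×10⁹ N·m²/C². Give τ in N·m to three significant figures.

τ ≈ 1.24×10⁻¹⁰ N·m

The second dipole sits on the axis of the first, so the field there is axial: E₁ = 2kp₁/r³ along +x.
E₁ = 2(8.99×10⁹)(4.12×10⁻¹¹)/(0.425)³ = 9.650 N/C.
Torque on the second dipole: τ = p₂ E₁ sinθ.
τ = (3.04×10⁻¹¹)(9.650)·sin155° = 1.240×10⁻¹⁰ N·m.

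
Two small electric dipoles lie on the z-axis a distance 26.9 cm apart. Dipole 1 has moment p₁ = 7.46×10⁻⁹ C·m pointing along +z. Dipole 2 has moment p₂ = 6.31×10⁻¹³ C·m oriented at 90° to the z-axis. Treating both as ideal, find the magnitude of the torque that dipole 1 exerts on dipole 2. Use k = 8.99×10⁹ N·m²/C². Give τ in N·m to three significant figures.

τ ≈ 4.35×10⁻⁹ N·m

The second dipole sits on the axis of the first, so the field there is axial: E₁ = 2kp₁/r³ along +z.
E₁ = 2(8.99×10⁹)(7.46×10⁻⁹)/(0.269)³ = 6891 N/C.
Torque on the second dipole: τ = p₂ E₁ sinθ.
τ = (6.31×10⁻¹³)(6891)·sin90° = 4.348×10⁻⁹ N·m.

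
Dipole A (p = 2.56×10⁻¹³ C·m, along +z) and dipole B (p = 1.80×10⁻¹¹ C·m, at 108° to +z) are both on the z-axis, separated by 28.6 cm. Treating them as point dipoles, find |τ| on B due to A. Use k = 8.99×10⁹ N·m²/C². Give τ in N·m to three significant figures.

The second dipole sits on the axis of the first, so the field there is axial: E₁ = 2kp₁/r³ along +z.
E₁ = 2(8.99×10⁹)(2.56×10⁻¹³)/(0.286)³ = 0.1968 N/C.
Torque on the second dipole: τ = p₂ E₁ sinθ.
τ = (1.80×10⁻¹¹)(0.1968)·sin108° = 3.368×10⁻¹² N·m.

τ ≈ 3.37×10⁻¹² N·m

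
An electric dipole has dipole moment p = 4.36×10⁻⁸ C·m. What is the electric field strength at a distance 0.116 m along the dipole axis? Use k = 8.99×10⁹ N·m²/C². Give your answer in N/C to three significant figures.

E ≈ 5.02×10⁵ N/C

On the dipole axis E = 2kp/r³.
E = 2·(8.99×10⁹)(4.36×10⁻⁸) / (0.116)³ = 5.022×10⁵ N/C.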